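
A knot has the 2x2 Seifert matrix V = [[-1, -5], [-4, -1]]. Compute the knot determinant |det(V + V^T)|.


Step 1: Form V + V^T where V = [[-1, -5], [-4, -1]]
  V^T = [[-1, -4], [-5, -1]]
  V + V^T = [[-2, -9], [-9, -2]]
Step 2: det(V + V^T) = (-2)*(-2) - (-9)*(-9)
  = 4 - 81 = -77
Step 3: Knot determinant = |det(V + V^T)| = |-77| = 77

77


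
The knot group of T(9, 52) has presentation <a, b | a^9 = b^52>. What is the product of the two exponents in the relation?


The relation is a^9 = b^52.
Product of exponents = 9 * 52
= 468

468


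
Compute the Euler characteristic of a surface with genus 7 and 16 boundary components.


chi = 2 - 2g - b
= 2 - 2*7 - 16
= 2 - 14 - 16 = -28

-28


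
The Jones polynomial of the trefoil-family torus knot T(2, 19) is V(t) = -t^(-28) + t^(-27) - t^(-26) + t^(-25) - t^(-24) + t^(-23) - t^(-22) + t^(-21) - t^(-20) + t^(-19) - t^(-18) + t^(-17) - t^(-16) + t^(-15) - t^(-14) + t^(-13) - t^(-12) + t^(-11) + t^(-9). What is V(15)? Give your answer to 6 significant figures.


Substituting t = 15 into V(t) = -t^(-28) + t^(-27) - t^(-26) + t^(-25) - t^(-24) + t^(-23) - t^(-22) + t^(-21) - t^(-20) + t^(-19) - t^(-18) + t^(-17) - t^(-16) + t^(-15) - t^(-14) + t^(-13) - t^(-12) + t^(-11) + t^(-9):
  (-)t^(-28) = -1.1734e-33
  (+)t^(-27) = 1.76009e-32
  (-)t^(-26) = -2.64014e-31
  (+)t^(-25) = 3.96021e-30
  (-)t^(-24) = -5.94032e-29
  (+)t^(-23) = 8.91048e-28
  (-)t^(-22) = -1.33657e-26
  (+)t^(-21) = 2.00486e-25
  (-)t^(-20) = -3.00729e-24
  (+)t^(-19) = 4.51093e-23
  (-)t^(-18) = -6.76639e-22
  (+)t^(-17) = 1.01496e-20
  (-)t^(-16) = -1.52244e-19
  (+)t^(-15) = 2.28366e-18
  (-)t^(-14) = -3.42549e-17
  (+)t^(-13) = 5.13823e-16
  (-)t^(-12) = -7.70735e-15
  (+)t^(-11) = 1.1561e-13
  (+)t^(-9) = 2.60123e-11
Sum = (-1.1734e-33) + (1.76009e-32) + (-2.64014e-31) + (3.96021e-30) + (-5.94032e-29) + (8.91048e-28) + (-1.33657e-26) + (2.00486e-25) + (-3.00729e-24) + (4.51093e-23) + (-6.76639e-22) + (1.01496e-20) + (-1.52244e-19) + (2.28366e-18) + (-3.42549e-17) + (5.13823e-16) + (-7.70735e-15) + (1.1561e-13) + (2.60123e-11)
= 2.612067944e-11
Rounded to 6 significant figures: 2.61207e-11

2.61207e-11


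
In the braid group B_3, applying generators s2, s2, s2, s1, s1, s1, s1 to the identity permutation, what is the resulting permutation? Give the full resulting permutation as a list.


Starting with identity [1, 2, 3].
Apply generators in sequence:
  After s2: [1, 3, 2]
  After s2: [1, 2, 3]
  After s2: [1, 3, 2]
  After s1: [3, 1, 2]
  After s1: [1, 3, 2]
  After s1: [3, 1, 2]
  After s1: [1, 3, 2]
Final permutation: [1, 3, 2]

[1, 3, 2]


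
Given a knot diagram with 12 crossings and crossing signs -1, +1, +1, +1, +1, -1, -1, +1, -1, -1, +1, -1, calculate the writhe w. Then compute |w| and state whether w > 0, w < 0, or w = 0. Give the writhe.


Step 1: Count positive crossings (+1).
Positive crossings: 6
Step 2: Count negative crossings (-1).
Negative crossings: 6
Step 3: Writhe = (positive) - (negative)
w = 6 - 6 = 0
Step 4: |w| = 0, and w is zero

0


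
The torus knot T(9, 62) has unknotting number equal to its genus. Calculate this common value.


For a torus knot T(p,q), both the unknotting number and genus equal (p-1)(q-1)/2.
= (9-1)(62-1)/2
= 8*61/2
= 488/2 = 244

244


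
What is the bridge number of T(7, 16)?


The bridge number of T(p,q) is min(p,q).
min(7, 16) = 7

7


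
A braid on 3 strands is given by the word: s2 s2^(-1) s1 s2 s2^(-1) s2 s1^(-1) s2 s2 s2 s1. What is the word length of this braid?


The word length counts the number of generators (including inverses).
Listing each generator: s2, s2^(-1), s1, s2, s2^(-1), s2, s1^(-1), s2, s2, s2, s1
There are 11 generators in this braid word.

11


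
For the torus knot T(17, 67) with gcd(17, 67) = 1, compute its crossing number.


For a torus knot T(p, q) with gcd(p,q)=1,
the crossing number is min(p*(q-1), q*(p-1)).
p*(q-1) = 17*66 = 1122
q*(p-1) = 67*16 = 1072
min(1122, 1072) = 1072

1072


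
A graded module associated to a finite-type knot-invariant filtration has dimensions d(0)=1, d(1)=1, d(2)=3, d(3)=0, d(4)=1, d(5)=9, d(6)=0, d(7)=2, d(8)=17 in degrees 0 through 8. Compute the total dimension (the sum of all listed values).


Total dimension = d(0) + d(1) + ... + d(8)
= 1 + 1 + 3 + 0 + 1 + 9 + 0 + 2 + 17
= 34

34


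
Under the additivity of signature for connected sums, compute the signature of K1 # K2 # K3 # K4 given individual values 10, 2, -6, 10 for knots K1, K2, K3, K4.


The signature is additive under connected sum.
signature(K1 # K2 # K3 # K4) = (10) + (2) + (-6) + (10)
= 16

16


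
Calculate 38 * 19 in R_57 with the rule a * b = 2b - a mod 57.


38 * 19 = 2*19 - 38 mod 57
= 38 - 38 mod 57
= 0 mod 57 = 0

0


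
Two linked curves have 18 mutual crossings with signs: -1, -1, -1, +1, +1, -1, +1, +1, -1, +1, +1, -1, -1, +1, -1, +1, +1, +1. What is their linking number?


Step 1: Count positive crossings: 10
Step 2: Count negative crossings: 8
Step 3: Sum of signs = 10 - 8 = 2
Step 4: Linking number = sum/2 = 2/2 = 1

1


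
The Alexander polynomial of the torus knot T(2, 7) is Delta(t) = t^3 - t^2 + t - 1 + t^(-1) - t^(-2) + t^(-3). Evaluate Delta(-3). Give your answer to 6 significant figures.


Substituting t = -3 into Delta(t) = t^3 - t^2 + t - 1 + t^(-1) - t^(-2) + t^(-3):
Term values: (-27) + (-9) + (-3) + (-1) + (-0.333333) + (-0.111111) + (-0.037037)
Sum = -40.48148148
Rounded to 6 significant figures: -40.4815

-40.4815


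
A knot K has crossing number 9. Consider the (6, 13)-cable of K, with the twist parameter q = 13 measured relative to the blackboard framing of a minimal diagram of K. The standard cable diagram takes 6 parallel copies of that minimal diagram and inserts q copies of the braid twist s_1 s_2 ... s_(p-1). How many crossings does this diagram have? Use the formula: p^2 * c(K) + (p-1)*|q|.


Step 1: Each of the c(K) crossings of the companion diagram becomes p*p = p^2 crossings among the p parallel strands, and each of the |q| twists s_1 s_2 ... s_(p-1) adds (p-1) crossings.
  Crossings = p^2 * c(K) + (p-1)*|q|
Step 2: = 6^2 * 9 + (6-1)*13
Step 3: = 36*9 + 5*13
Step 4: = 324 + 65 = 389

389


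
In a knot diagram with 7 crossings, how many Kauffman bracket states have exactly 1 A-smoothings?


We choose which 1 of 7 crossings get A-smoothings.
C(7, 1) = 7! / (1! * 6!)
= 7

7


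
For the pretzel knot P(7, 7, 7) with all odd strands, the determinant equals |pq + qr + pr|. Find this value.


Step 1: Compute pq + qr + pr.
pq = 7*7 = 49
qr = 7*7 = 49
pr = 7*7 = 49
pq + qr + pr = 49 + 49 + 49 = 147
Step 2: Take absolute value.
det(P(7,7,7)) = |147| = 147

147


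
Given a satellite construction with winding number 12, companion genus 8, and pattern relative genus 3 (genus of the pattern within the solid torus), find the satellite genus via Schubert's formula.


Schubert: g(satellite) = g_rel(pattern) + |winding| * g(companion),
where g_rel(pattern) is the genus of the pattern relative to the solid torus.
= 3 + 12 * 8
= 3 + 96 = 99

99


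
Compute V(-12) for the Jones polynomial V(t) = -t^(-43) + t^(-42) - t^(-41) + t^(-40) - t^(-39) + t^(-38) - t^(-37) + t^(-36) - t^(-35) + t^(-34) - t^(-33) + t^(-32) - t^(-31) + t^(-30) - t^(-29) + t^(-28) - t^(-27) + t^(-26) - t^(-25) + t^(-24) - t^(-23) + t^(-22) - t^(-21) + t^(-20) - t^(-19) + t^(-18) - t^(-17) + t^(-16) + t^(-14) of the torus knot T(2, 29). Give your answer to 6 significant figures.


Substituting t = -12 into V(t) = -t^(-43) + t^(-42) - t^(-41) + t^(-40) - t^(-39) + t^(-38) - t^(-37) + t^(-36) - t^(-35) + t^(-34) - t^(-33) + t^(-32) - t^(-31) + t^(-30) - t^(-29) + t^(-28) - t^(-27) + t^(-26) - t^(-25) + t^(-24) - t^(-23) + t^(-22) - t^(-21) + t^(-20) - t^(-19) + t^(-18) - t^(-17) + t^(-16) + t^(-14):
  (-)t^(-43) = 3.93737e-47
  (+)t^(-42) = 4.72485e-46
  (-)t^(-41) = 5.66982e-45
  (+)t^(-40) = 6.80378e-44
  (-)t^(-39) = 8.16453e-43
  (+)t^(-38) = 9.79744e-42
  (-)t^(-37) = 1.17569e-40
  (+)t^(-36) = 1.41083e-39
  (-)t^(-35) = 1.693e-38
  (+)t^(-34) = 2.0316e-37
  (-)t^(-33) = 2.43792e-36
  (+)t^(-32) = 2.9255e-35
  (-)t^(-31) = 3.5106e-34
  (+)t^(-30) = 4.21272e-33
  (-)t^(-29) = 5.05526e-32
  (+)t^(-28) = 6.06632e-31
  (-)t^(-27) = 7.27958e-30
  (+)t^(-26) = 8.7355e-29
  (-)t^(-25) = 1.04826e-27
  (+)t^(-24) = 1.25791e-26
  (-)t^(-23) = 1.50949e-25
  (+)t^(-22) = 1.81139e-24
  (-)t^(-21) = 2.17367e-23
  (+)t^(-20) = 2.60841e-22
  (-)t^(-19) = 3.13009e-21
  (+)t^(-18) = 3.7561e-20
  (-)t^(-17) = 4.50732e-19
  (+)t^(-16) = 5.40879e-18
  (+)t^(-14) = 7.78866e-16
Sum = (3.93737e-47) + (4.72485e-46) + (5.66982e-45) + (6.80378e-44) + (8.16453e-43) + (9.79744e-42) + (1.17569e-40) + (1.41083e-39) + (1.693e-38) + (2.0316e-37) + (2.43792e-36) + (2.9255e-35) + (3.5106e-34) + (4.21272e-33) + (5.05526e-32) + (6.06632e-31) + (7.27958e-30) + (8.7355e-29) + (1.04826e-27) + (1.25791e-26) + (1.50949e-25) + (1.81139e-24) + (2.17367e-23) + (2.60841e-22) + (3.13009e-21) + (3.7561e-20) + (4.50732e-19) + (5.40879e-18) + (7.78866e-16)
= 7.847661556e-16
Rounded to 6 significant figures: 7.84766e-16

7.84766e-16


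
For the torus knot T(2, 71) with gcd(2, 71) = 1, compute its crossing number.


For a torus knot T(p, q) with gcd(p,q)=1,
the crossing number is min(p*(q-1), q*(p-1)).
p*(q-1) = 2*70 = 140
q*(p-1) = 71*1 = 71
min(140, 71) = 71

71


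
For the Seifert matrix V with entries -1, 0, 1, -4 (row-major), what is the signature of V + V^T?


Step 1: V + V^T = [[-2, 1], [1, -8]]
Step 2: trace = -10, det = 15
Step 3: Discriminant = (-10)^2 - 4*15 = 40
Step 4: Eigenvalues: -1.83772, -8.16228
Step 5: Signature = (# positive eigenvalues) - (# negative eigenvalues) = -2

-2


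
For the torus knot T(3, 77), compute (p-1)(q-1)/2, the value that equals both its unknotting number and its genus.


For a torus knot T(p,q), both the unknotting number and genus equal (p-1)(q-1)/2.
= (3-1)(77-1)/2
= 2*76/2
= 152/2 = 76

76


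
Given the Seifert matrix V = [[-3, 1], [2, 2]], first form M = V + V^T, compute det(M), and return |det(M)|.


Step 1: Form V + V^T where V = [[-3, 1], [2, 2]]
  V^T = [[-3, 2], [1, 2]]
  V + V^T = [[-6, 3], [3, 4]]
Step 2: det(V + V^T) = (-6)*4 - 3*3
  = -24 - 9 = -33
Step 3: Knot determinant = |det(V + V^T)| = |-33| = 33

33


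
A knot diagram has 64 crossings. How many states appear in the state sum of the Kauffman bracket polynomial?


Each crossing contributes 2 choices (A-smoothing or B-smoothing).
Total states = 2^64 = 18446744073709551616

18446744073709551616


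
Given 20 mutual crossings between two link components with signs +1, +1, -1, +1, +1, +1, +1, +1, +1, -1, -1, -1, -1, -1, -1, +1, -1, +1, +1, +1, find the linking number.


Step 1: Count positive crossings: 12
Step 2: Count negative crossings: 8
Step 3: Sum of signs = 12 - 8 = 4
Step 4: Linking number = sum/2 = 4/2 = 2

2


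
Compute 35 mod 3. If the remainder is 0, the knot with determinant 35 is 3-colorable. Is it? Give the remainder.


Step 1: A knot is p-colorable if and only if p divides its determinant.
Step 2: Compute 35 mod 3.
35 = 11 * 3 + 2
Step 3: 35 mod 3 = 2
Step 4: The knot is 3-colorable: no

2


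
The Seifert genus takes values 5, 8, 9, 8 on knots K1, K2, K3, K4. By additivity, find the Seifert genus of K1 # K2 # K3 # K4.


The Seifert genus is additive under connected sum.
Seifert genus(K1 # K2 # K3 # K4) = (5) + (8) + (9) + (8)
= 30

30


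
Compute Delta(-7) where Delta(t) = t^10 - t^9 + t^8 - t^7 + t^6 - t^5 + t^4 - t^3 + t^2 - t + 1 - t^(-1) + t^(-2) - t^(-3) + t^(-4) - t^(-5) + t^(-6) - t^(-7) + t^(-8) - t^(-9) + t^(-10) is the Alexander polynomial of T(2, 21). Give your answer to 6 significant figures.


Substituting t = -7 into Delta(t) = t^10 - t^9 + t^8 - t^7 + t^6 - t^5 + t^4 - t^3 + t^2 - t + 1 - t^(-1) + t^(-2) - t^(-3) + t^(-4) - t^(-5) + t^(-6) - t^(-7) + t^(-8) - t^(-9) + t^(-10):
Term values: (282475249) + (40353607) + (5764801) + (823543) + (117649) + (16807) + (2401) + (343) + (49) + (7) + (1) + (0.142857) + (0.0204082) + (0.00291545) + (0.000416493) + (5.9499e-05) + (8.49986e-06) + (1.21427e-06) + (1.73467e-07) + (2.47809e-08) + (3.54013e-09)
Sum = 329554457.2
Rounded to 6 significant figures: 3.29554e+08

3.29554e+08


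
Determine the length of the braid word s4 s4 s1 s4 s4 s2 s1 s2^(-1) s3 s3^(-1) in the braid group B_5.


The word length counts the number of generators (including inverses).
Listing each generator: s4, s4, s1, s4, s4, s2, s1, s2^(-1), s3, s3^(-1)
There are 10 generators in this braid word.

10


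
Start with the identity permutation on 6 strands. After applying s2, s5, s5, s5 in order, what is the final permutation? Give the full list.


Starting with identity [1, 2, 3, 4, 5, 6].
Apply generators in sequence:
  After s2: [1, 3, 2, 4, 5, 6]
  After s5: [1, 3, 2, 4, 6, 5]
  After s5: [1, 3, 2, 4, 5, 6]
  After s5: [1, 3, 2, 4, 6, 5]
Final permutation: [1, 3, 2, 4, 6, 5]

[1, 3, 2, 4, 6, 5]


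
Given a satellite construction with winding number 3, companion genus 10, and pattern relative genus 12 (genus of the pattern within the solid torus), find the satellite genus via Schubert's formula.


Schubert: g(satellite) = g_rel(pattern) + |winding| * g(companion),
where g_rel(pattern) is the genus of the pattern relative to the solid torus.
= 12 + 3 * 10
= 12 + 30 = 42

42


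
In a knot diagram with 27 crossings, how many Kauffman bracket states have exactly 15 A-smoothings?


We choose which 15 of 27 crossings get A-smoothings.
C(27, 15) = 27! / (15! * 12!)
= 17383860

17383860


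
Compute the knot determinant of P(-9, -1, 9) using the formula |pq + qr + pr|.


Step 1: Compute pq + qr + pr.
pq = (-9)*(-1) = 9
qr = (-1)*9 = -9
pr = (-9)*9 = -81
pq + qr + pr = 9 + (-9) + (-81) = -81
Step 2: Take absolute value.
det(P(-9,-1,9)) = |-81| = 81

81


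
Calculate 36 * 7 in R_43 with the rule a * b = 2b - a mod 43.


36 * 7 = 2*7 - 36 mod 43
= 14 - 36 mod 43
= -22 mod 43 = 21

21


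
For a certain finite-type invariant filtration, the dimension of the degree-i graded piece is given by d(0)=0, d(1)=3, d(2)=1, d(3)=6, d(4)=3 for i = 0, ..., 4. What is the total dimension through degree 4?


Total dimension = d(0) + d(1) + ... + d(4)
= 0 + 3 + 1 + 6 + 3
= 13

13


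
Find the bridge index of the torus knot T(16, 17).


The bridge number of T(p,q) is min(p,q).
min(16, 17) = 16

16


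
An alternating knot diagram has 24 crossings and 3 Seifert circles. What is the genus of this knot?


For alternating knots, g = (c - s + 1)/2.
= (24 - 3 + 1)/2
= 22/2 = 11

11


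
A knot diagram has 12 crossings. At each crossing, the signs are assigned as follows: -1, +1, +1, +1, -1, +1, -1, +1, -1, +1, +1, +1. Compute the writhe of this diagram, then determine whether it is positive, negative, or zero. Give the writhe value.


Step 1: Count positive crossings (+1).
Positive crossings: 8
Step 2: Count negative crossings (-1).
Negative crossings: 4
Step 3: Writhe = (positive) - (negative)
w = 8 - 4 = 4
Step 4: |w| = 4, and w is positive

4


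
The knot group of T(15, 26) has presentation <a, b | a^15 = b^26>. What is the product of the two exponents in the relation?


The relation is a^15 = b^26.
Product of exponents = 15 * 26
= 390

390


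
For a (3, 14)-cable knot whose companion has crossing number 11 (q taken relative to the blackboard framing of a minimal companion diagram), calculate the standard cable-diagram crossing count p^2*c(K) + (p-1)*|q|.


Step 1: Each of the c(K) crossings of the companion diagram becomes p*p = p^2 crossings among the p parallel strands, and each of the |q| twists s_1 s_2 ... s_(p-1) adds (p-1) crossings.
  Crossings = p^2 * c(K) + (p-1)*|q|
Step 2: = 3^2 * 11 + (3-1)*14
Step 3: = 9*11 + 2*14
Step 4: = 99 + 28 = 127

127


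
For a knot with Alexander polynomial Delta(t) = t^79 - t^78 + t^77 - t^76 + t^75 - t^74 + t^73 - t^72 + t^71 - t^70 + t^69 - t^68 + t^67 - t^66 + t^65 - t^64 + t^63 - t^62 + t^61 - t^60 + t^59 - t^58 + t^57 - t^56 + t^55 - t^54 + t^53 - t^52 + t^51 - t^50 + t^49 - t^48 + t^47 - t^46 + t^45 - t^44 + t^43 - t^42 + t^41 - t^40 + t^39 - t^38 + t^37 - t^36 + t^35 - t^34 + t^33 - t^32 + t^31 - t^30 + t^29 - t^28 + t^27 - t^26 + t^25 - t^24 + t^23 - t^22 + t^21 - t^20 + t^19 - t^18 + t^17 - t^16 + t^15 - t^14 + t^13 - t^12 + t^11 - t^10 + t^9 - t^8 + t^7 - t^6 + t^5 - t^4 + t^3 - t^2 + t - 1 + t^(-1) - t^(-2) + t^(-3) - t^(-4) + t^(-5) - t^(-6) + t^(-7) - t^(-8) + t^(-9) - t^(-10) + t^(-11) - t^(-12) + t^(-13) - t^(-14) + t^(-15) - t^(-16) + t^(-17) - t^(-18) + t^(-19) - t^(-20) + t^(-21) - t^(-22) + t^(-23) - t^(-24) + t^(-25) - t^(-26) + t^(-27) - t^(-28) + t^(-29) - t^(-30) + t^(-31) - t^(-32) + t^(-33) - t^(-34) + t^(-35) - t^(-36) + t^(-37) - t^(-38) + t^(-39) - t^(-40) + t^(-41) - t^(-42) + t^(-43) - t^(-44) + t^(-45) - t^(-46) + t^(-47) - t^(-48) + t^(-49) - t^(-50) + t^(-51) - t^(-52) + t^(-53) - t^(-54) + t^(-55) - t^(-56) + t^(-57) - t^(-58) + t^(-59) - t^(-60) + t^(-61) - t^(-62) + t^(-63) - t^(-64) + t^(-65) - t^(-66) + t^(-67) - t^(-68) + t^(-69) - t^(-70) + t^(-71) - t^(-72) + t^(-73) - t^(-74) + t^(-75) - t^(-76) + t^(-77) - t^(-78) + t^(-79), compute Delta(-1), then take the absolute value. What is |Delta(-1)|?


Step 1: The polynomial has 159 terms with alternating signs, exponents from 79 down to -79.
Step 2: Substitute t = -1. The i-th term has coefficient (-1)^i and exponent (m-i),
  so its value is (-1)^i * (-1)^(m-i) = (-1)^m = -1 for every i.
Step 3: All 159 terms equal -1, so Delta(-1) = 159 * (-1) = -159
Step 4: |Delta(-1)| = 159

159


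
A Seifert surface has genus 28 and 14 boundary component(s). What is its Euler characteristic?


chi = 2 - 2g - b
= 2 - 2*28 - 14
= 2 - 56 - 14 = -68

-68


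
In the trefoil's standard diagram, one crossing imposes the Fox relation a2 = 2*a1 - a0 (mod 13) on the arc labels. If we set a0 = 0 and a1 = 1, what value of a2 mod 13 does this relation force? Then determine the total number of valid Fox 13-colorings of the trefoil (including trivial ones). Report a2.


Step 1: Apply the given crossing relation 2*a1 - a0 - a2 = 0 (mod 13).
  a2 = 2*a1 - a0 mod 13
  a2 = 2*1 - 0 mod 13
  a2 = 2 - 0 mod 13
  a2 = 2 mod 13 = 2
Step 2: The trefoil has determinant 3.
  Number of Fox p-colorings (p prime) is p^2 if p = 3, else p.
  Since 13 does not divide 3, only trivial (constant) colorings exist.
  (So the trial a0 = 0, a1 = 1 with a0 != a1 does NOT extend to a valid coloring of the whole trefoil: the other two crossing relations require 3*(a1 - a0) = 0 (mod 13), which fails.)
  Total colorings = 13
Step 3: a2 = 2, total Fox 13-colorings = 13

2


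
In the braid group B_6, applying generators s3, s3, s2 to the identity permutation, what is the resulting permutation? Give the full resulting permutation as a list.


Starting with identity [1, 2, 3, 4, 5, 6].
Apply generators in sequence:
  After s3: [1, 2, 4, 3, 5, 6]
  After s3: [1, 2, 3, 4, 5, 6]
  After s2: [1, 3, 2, 4, 5, 6]
Final permutation: [1, 3, 2, 4, 5, 6]

[1, 3, 2, 4, 5, 6]


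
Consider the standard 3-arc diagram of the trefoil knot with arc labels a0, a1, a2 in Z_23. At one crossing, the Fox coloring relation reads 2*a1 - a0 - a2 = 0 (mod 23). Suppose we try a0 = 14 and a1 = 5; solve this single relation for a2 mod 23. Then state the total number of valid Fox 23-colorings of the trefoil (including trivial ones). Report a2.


Step 1: Apply the given crossing relation 2*a1 - a0 - a2 = 0 (mod 23).
  a2 = 2*a1 - a0 mod 23
  a2 = 2*5 - 14 mod 23
  a2 = 10 - 14 mod 23
  a2 = -4 mod 23 = 19
Step 2: The trefoil has determinant 3.
  Number of Fox p-colorings (p prime) is p^2 if p = 3, else p.
  Since 23 does not divide 3, only trivial (constant) colorings exist.
  (So the trial a0 = 14, a1 = 5 with a0 != a1 does NOT extend to a valid coloring of the whole trefoil: the other two crossing relations require 3*(a1 - a0) = 0 (mod 23), which fails.)
  Total colorings = 23
Step 3: a2 = 19, total Fox 23-colorings = 23

19


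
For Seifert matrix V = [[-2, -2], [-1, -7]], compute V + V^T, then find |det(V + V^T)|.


Step 1: Form V + V^T where V = [[-2, -2], [-1, -7]]
  V^T = [[-2, -1], [-2, -7]]
  V + V^T = [[-4, -3], [-3, -14]]
Step 2: det(V + V^T) = (-4)*(-14) - (-3)*(-3)
  = 56 - 9 = 47
Step 3: Knot determinant = |det(V + V^T)| = |47| = 47

47


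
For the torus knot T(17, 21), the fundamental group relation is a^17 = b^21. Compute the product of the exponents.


The relation is a^17 = b^21.
Product of exponents = 17 * 21
= 357

357


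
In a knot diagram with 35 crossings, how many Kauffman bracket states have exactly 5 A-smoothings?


We choose which 5 of 35 crossings get A-smoothings.
C(35, 5) = 35! / (5! * 30!)
= 324632

324632


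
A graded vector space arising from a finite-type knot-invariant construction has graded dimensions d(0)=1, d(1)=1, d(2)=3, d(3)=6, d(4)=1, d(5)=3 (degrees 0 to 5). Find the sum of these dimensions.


Total dimension = d(0) + d(1) + ... + d(5)
= 1 + 1 + 3 + 6 + 1 + 3
= 15

15


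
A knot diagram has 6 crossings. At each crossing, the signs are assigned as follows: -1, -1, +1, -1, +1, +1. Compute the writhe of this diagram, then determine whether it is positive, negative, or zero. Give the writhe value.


Step 1: Count positive crossings (+1).
Positive crossings: 3
Step 2: Count negative crossings (-1).
Negative crossings: 3
Step 3: Writhe = (positive) - (negative)
w = 3 - 3 = 0
Step 4: |w| = 0, and w is zero

0


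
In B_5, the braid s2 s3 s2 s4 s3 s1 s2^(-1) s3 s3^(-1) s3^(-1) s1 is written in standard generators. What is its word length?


The word length counts the number of generators (including inverses).
Listing each generator: s2, s3, s2, s4, s3, s1, s2^(-1), s3, s3^(-1), s3^(-1), s1
There are 11 generators in this braid word.

11


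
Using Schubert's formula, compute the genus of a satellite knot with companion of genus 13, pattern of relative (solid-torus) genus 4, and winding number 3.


Schubert: g(satellite) = g_rel(pattern) + |winding| * g(companion),
where g_rel(pattern) is the genus of the pattern relative to the solid torus.
= 4 + 3 * 13
= 4 + 39 = 43

43


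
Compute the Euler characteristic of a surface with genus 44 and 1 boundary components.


chi = 2 - 2g - b
= 2 - 2*44 - 1
= 2 - 88 - 1 = -87

-87


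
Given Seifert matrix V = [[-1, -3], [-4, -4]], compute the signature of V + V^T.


Step 1: V + V^T = [[-2, -7], [-7, -8]]
Step 2: trace = -10, det = -33
Step 3: Discriminant = (-10)^2 - 4*(-33) = 232
Step 4: Eigenvalues: 2.61577, -12.6158
Step 5: Signature = (# positive eigenvalues) - (# negative eigenvalues) = 0

0


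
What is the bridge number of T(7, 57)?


The bridge number of T(p,q) is min(p,q).
min(7, 57) = 7

7


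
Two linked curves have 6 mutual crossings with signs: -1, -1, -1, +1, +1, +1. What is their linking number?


Step 1: Count positive crossings: 3
Step 2: Count negative crossings: 3
Step 3: Sum of signs = 3 - 3 = 0
Step 4: Linking number = sum/2 = 0/2 = 0

0


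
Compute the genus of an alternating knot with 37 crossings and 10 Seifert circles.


For alternating knots, g = (c - s + 1)/2.
= (37 - 10 + 1)/2
= 28/2 = 14

14


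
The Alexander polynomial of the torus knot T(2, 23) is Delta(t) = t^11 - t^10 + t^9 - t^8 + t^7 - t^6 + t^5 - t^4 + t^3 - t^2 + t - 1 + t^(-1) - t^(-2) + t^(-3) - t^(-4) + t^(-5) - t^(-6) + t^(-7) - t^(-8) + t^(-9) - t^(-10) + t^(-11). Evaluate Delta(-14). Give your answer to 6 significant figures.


Substituting t = -14 into Delta(t) = t^11 - t^10 + t^9 - t^8 + t^7 - t^6 + t^5 - t^4 + t^3 - t^2 + t - 1 + t^(-1) - t^(-2) + t^(-3) - t^(-4) + t^(-5) - t^(-6) + t^(-7) - t^(-8) + t^(-9) - t^(-10) + t^(-11):
Term values: (-4049565169664) + (-289254654976) + (-20661046784) + (-1475789056) + (-105413504) + (-7529536) + (-537824) + (-38416) + (-2744) + (-196) + (-14) + (-1) + (-0.0714286) + (-0.00510204) + (-0.000364431) + (-2.60308e-05) + (-1.85934e-06) + (-1.3281e-07) + (-9.48645e-09) + (-6.77604e-10) + (-4.84003e-11) + (-3.45716e-12) + (-2.4694e-13)
Sum = -4.361070183e+12
Rounded to 6 significant figures: -4.36107e+12

-4.36107e+12


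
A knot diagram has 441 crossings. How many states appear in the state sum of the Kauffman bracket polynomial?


Each crossing contributes 2 choices (A-smoothing or B-smoothing).
Total states = 2^441 = 5678427533559428832416592249125035424637823130369672345949142181098744438385921275985867583701277855943457200048954515105739075223552

5678427533559428832416592249125035424637823130369672345949142181098744438385921275985867583701277855943457200048954515105739075223552


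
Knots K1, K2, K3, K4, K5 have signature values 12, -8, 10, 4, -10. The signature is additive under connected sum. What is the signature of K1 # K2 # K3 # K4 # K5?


The signature is additive under connected sum.
signature(K1 # K2 # K3 # K4 # K5) = (12) + (-8) + (10) + (4) + (-10)
= 8

8


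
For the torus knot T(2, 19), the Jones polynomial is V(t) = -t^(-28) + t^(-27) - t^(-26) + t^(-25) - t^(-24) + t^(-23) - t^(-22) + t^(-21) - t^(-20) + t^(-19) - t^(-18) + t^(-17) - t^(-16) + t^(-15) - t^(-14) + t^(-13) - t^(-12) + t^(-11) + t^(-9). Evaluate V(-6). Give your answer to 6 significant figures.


Substituting t = -6 into V(t) = -t^(-28) + t^(-27) - t^(-26) + t^(-25) - t^(-24) + t^(-23) - t^(-22) + t^(-21) - t^(-20) + t^(-19) - t^(-18) + t^(-17) - t^(-16) + t^(-15) - t^(-14) + t^(-13) - t^(-12) + t^(-11) + t^(-9):
  (-)t^(-28) = -1.62841e-22
  (+)t^(-27) = -9.77049e-22
  (-)t^(-26) = -5.86229e-21
  (+)t^(-25) = -3.51738e-20
  (-)t^(-24) = -2.11043e-19
  (+)t^(-23) = -1.26626e-18
  (-)t^(-22) = -7.59753e-18
  (+)t^(-21) = -4.55852e-17
  (-)t^(-20) = -2.73511e-16
  (+)t^(-19) = -1.64107e-15
  (-)t^(-18) = -9.8464e-15
  (+)t^(-17) = -5.90784e-14
  (-)t^(-16) = -3.5447e-13
  (+)t^(-15) = -2.12682e-12
  (-)t^(-14) = -1.27609e-11
  (+)t^(-13) = -7.65656e-11
  (-)t^(-12) = -4.59394e-10
  (+)t^(-11) = -2.75636e-09
  (+)t^(-9) = -9.9229e-08
Sum = (-1.62841e-22) + (-9.77049e-22) + (-5.86229e-21) + (-3.51738e-20) + (-2.11043e-19) + (-1.26626e-18) + (-7.59753e-18) + (-4.55852e-17) + (-2.73511e-16) + (-1.64107e-15) + (-9.8464e-15) + (-5.90784e-14) + (-3.5447e-13) + (-2.12682e-12) + (-1.27609e-11) + (-7.65656e-11) + (-4.59394e-10) + (-2.75636e-09) + (-9.9229e-08)
= -1.025366645e-07
Rounded to 6 significant figures: -1.02537e-07

-1.02537e-07


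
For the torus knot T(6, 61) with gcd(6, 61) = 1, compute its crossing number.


For a torus knot T(p, q) with gcd(p,q)=1,
the crossing number is min(p*(q-1), q*(p-1)).
p*(q-1) = 6*60 = 360
q*(p-1) = 61*5 = 305
min(360, 305) = 305

305


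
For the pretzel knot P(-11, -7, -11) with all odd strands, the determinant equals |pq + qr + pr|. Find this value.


Step 1: Compute pq + qr + pr.
pq = (-11)*(-7) = 77
qr = (-7)*(-11) = 77
pr = (-11)*(-11) = 121
pq + qr + pr = 77 + 77 + 121 = 275
Step 2: Take absolute value.
det(P(-11,-7,-11)) = |275| = 275

275


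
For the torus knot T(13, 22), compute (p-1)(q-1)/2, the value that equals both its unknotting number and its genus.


For a torus knot T(p,q), both the unknotting number and genus equal (p-1)(q-1)/2.
= (13-1)(22-1)/2
= 12*21/2
= 252/2 = 126

126


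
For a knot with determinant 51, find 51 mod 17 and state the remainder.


Step 1: A knot is p-colorable if and only if p divides its determinant.
Step 2: Compute 51 mod 17.
51 = 3 * 17 + 0
Step 3: 51 mod 17 = 0
Step 4: The knot is 17-colorable: yes

0


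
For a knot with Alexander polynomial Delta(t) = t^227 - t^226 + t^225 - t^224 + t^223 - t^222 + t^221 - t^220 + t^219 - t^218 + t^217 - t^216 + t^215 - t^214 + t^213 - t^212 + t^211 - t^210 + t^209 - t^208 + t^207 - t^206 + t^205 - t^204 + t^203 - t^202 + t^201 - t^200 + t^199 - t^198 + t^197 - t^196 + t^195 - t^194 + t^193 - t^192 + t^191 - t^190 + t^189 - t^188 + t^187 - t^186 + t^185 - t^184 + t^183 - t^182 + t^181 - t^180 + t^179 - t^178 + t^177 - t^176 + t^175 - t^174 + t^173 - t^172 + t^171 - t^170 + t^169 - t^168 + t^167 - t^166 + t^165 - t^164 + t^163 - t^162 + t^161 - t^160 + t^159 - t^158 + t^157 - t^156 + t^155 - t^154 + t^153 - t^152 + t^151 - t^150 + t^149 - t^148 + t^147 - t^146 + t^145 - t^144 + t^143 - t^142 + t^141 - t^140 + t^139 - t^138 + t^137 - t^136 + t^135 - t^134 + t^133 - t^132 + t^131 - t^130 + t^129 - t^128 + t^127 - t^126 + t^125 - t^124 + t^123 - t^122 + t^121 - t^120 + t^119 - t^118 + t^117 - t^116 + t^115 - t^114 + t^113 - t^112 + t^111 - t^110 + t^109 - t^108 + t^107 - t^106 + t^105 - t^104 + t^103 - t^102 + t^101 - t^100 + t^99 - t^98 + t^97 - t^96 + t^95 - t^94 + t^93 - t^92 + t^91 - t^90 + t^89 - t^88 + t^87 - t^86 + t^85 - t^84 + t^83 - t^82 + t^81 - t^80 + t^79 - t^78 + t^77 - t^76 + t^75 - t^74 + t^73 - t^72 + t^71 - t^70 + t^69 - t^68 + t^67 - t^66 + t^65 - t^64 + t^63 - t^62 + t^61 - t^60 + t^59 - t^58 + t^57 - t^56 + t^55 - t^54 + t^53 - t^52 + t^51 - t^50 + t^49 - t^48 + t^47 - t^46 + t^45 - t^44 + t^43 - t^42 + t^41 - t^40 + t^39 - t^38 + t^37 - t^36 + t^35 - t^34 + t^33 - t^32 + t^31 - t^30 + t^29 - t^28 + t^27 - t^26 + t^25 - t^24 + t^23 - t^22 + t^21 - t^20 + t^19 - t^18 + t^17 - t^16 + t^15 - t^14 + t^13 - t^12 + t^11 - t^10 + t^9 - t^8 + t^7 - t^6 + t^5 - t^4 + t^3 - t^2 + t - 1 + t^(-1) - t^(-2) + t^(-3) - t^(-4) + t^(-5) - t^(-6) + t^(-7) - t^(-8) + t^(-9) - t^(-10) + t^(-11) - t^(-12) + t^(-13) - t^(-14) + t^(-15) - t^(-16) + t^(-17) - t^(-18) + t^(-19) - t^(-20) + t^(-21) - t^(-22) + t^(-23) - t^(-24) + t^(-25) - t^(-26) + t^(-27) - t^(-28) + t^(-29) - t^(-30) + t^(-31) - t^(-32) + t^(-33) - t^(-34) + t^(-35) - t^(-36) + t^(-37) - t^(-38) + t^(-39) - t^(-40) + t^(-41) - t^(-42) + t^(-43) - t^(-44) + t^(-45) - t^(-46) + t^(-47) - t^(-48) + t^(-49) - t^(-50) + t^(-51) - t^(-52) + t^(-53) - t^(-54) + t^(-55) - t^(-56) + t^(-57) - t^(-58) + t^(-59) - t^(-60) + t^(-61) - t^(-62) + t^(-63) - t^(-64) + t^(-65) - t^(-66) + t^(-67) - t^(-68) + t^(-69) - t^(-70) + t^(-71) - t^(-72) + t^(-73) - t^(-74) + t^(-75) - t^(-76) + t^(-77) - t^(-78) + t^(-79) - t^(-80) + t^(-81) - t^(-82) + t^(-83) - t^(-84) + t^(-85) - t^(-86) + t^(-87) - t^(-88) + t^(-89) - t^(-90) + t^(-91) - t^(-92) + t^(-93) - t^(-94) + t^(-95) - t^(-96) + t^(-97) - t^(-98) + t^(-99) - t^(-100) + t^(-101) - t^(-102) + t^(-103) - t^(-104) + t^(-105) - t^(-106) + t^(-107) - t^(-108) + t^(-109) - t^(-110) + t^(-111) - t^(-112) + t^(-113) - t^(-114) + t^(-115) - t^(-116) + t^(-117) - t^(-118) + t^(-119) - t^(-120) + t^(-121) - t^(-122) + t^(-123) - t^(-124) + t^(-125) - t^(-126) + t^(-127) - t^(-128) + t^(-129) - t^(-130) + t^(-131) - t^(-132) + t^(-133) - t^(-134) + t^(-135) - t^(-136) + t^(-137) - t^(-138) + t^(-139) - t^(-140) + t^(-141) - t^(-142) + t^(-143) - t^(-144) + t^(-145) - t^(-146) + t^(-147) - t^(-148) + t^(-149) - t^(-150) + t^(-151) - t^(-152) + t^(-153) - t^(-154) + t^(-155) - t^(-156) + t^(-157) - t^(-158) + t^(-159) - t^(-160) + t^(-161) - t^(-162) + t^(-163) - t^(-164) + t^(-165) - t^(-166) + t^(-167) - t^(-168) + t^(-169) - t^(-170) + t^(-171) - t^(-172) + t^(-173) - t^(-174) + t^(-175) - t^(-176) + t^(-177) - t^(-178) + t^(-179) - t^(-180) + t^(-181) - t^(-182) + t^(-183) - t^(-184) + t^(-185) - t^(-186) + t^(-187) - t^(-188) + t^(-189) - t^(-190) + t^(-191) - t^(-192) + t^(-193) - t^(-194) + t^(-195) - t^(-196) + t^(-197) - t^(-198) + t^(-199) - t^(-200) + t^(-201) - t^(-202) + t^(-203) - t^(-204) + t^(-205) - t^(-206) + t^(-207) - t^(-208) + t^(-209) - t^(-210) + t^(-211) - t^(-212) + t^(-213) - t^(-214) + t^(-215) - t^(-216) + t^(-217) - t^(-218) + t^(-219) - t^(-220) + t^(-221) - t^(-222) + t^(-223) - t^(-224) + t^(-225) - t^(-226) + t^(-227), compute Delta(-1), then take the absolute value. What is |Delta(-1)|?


Step 1: The polynomial has 455 terms with alternating signs, exponents from 227 down to -227.
Step 2: Substitute t = -1. The i-th term has coefficient (-1)^i and exponent (m-i),
  so its value is (-1)^i * (-1)^(m-i) = (-1)^m = -1 for every i.
Step 3: All 455 terms equal -1, so Delta(-1) = 455 * (-1) = -455
Step 4: |Delta(-1)| = 455

455


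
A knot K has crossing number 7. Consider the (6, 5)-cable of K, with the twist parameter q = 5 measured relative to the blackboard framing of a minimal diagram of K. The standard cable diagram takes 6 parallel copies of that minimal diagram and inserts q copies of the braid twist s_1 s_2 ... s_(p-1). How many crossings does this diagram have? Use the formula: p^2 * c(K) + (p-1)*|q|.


Step 1: Each of the c(K) crossings of the companion diagram becomes p*p = p^2 crossings among the p parallel strands, and each of the |q| twists s_1 s_2 ... s_(p-1) adds (p-1) crossings.
  Crossings = p^2 * c(K) + (p-1)*|q|
Step 2: = 6^2 * 7 + (6-1)*5
Step 3: = 36*7 + 5*5
Step 4: = 252 + 25 = 277

277


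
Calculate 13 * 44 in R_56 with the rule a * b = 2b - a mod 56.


13 * 44 = 2*44 - 13 mod 56
= 88 - 13 mod 56
= 75 mod 56 = 19

19


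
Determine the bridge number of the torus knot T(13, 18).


The bridge number of T(p,q) is min(p,q).
min(13, 18) = 13

13


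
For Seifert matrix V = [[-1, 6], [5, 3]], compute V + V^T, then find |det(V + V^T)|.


Step 1: Form V + V^T where V = [[-1, 6], [5, 3]]
  V^T = [[-1, 5], [6, 3]]
  V + V^T = [[-2, 11], [11, 6]]
Step 2: det(V + V^T) = (-2)*6 - 11*11
  = -12 - 121 = -133
Step 3: Knot determinant = |det(V + V^T)| = |-133| = 133

133


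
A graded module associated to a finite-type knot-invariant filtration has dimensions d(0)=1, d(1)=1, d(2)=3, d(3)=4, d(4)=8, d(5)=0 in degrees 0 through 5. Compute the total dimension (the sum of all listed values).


Total dimension = d(0) + d(1) + ... + d(5)
= 1 + 1 + 3 + 4 + 8 + 0
= 17

17


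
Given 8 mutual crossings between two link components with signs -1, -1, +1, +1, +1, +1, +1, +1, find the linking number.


Step 1: Count positive crossings: 6
Step 2: Count negative crossings: 2
Step 3: Sum of signs = 6 - 2 = 4
Step 4: Linking number = sum/2 = 4/2 = 2

2


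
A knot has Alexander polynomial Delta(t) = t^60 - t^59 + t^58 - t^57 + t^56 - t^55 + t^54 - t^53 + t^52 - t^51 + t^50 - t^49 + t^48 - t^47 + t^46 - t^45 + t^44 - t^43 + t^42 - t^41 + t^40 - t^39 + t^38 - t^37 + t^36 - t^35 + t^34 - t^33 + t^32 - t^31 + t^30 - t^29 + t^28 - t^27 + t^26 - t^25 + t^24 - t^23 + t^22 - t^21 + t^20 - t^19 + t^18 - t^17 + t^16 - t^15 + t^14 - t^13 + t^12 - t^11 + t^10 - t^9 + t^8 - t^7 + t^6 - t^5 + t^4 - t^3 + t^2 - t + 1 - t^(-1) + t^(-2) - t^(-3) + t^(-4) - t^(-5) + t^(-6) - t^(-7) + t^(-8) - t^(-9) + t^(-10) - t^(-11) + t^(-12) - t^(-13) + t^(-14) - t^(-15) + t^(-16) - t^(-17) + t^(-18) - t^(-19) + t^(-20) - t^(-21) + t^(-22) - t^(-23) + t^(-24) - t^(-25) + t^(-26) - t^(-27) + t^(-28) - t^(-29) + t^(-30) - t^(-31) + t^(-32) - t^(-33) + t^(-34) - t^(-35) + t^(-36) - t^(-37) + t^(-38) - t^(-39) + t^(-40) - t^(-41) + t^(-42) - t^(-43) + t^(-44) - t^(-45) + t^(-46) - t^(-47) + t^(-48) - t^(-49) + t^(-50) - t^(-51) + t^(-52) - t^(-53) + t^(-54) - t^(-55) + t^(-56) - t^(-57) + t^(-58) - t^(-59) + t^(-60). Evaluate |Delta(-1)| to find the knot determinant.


Step 1: The polynomial has 121 terms with alternating signs, exponents from 60 down to -60.
Step 2: Substitute t = -1. The i-th term has coefficient (-1)^i and exponent (m-i),
  so its value is (-1)^i * (-1)^(m-i) = (-1)^m = 1 for every i.
Step 3: All 121 terms equal 1, so Delta(-1) = 121 * (1) = 121
Step 4: |Delta(-1)| = 121

121


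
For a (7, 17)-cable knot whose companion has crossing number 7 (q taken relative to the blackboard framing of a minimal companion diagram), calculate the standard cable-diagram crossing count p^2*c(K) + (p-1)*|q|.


Step 1: Each of the c(K) crossings of the companion diagram becomes p*p = p^2 crossings among the p parallel strands, and each of the |q| twists s_1 s_2 ... s_(p-1) adds (p-1) crossings.
  Crossings = p^2 * c(K) + (p-1)*|q|
Step 2: = 7^2 * 7 + (7-1)*17
Step 3: = 49*7 + 6*17
Step 4: = 343 + 102 = 445

445


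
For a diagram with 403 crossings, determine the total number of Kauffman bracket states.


Each crossing contributes 2 choices (A-smoothing or B-smoothing).
Total states = 2^403 = 20657999024695268717247353376024094994637646342633788102645274852325180976134729557037162826241102651487225375781979947008

20657999024695268717247353376024094994637646342633788102645274852325180976134729557037162826241102651487225375781979947008


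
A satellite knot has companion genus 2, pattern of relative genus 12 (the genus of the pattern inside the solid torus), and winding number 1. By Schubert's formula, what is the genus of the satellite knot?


Schubert: g(satellite) = g_rel(pattern) + |winding| * g(companion),
where g_rel(pattern) is the genus of the pattern relative to the solid torus.
= 12 + 1 * 2
= 12 + 2 = 14

14


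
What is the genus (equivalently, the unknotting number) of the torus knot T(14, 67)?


For a torus knot T(p,q), both the unknotting number and genus equal (p-1)(q-1)/2.
= (14-1)(67-1)/2
= 13*66/2
= 858/2 = 429

429


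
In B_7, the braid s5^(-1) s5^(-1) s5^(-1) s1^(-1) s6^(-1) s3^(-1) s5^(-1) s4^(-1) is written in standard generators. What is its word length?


The word length counts the number of generators (including inverses).
Listing each generator: s5^(-1), s5^(-1), s5^(-1), s1^(-1), s6^(-1), s3^(-1), s5^(-1), s4^(-1)
There are 8 generators in this braid word.

8


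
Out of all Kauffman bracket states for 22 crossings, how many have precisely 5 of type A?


We choose which 5 of 22 crossings get A-smoothings.
C(22, 5) = 22! / (5! * 17!)
= 26334

26334


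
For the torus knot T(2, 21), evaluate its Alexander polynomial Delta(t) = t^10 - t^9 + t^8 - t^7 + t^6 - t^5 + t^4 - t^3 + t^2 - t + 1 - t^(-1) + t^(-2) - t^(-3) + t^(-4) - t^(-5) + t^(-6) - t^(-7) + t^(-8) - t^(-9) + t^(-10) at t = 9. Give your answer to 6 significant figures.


Substituting t = 9 into Delta(t) = t^10 - t^9 + t^8 - t^7 + t^6 - t^5 + t^4 - t^3 + t^2 - t + 1 - t^(-1) + t^(-2) - t^(-3) + t^(-4) - t^(-5) + t^(-6) - t^(-7) + t^(-8) - t^(-9) + t^(-10):
Term values: (3486784401) + (-387420489) + (43046721) + (-4782969) + (531441) + (-59049) + (6561) + (-729) + (81) + (-9) + (1) + (-0.111111) + (0.0123457) + (-0.00137174) + (0.000152416) + (-1.69351e-05) + (1.88168e-06) + (-2.09075e-07) + (2.32306e-08) + (-2.58117e-09) + (2.86797e-10)
Sum = 3138105961
Rounded to 6 significant figures: 3.13811e+09

3.13811e+09


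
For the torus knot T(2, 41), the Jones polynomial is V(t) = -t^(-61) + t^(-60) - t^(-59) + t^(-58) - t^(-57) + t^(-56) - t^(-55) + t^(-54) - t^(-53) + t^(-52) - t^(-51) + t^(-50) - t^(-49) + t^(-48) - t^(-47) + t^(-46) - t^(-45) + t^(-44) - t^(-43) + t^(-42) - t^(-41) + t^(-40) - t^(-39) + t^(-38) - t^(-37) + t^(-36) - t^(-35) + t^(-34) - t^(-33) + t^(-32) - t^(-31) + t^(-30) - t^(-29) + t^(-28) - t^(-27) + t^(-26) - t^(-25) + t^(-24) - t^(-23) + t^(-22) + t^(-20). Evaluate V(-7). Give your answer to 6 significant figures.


Substituting t = -7 into V(t) = -t^(-61) + t^(-60) - t^(-59) + t^(-58) - t^(-57) + t^(-56) - t^(-55) + t^(-54) - t^(-53) + t^(-52) - t^(-51) + t^(-50) - t^(-49) + t^(-48) - t^(-47) + t^(-46) - t^(-45) + t^(-44) - t^(-43) + t^(-42) - t^(-41) + t^(-40) - t^(-39) + t^(-38) - t^(-37) + t^(-36) - t^(-35) + t^(-34) - t^(-33) + t^(-32) - t^(-31) + t^(-30) - t^(-29) + t^(-28) - t^(-27) + t^(-26) - t^(-25) + t^(-24) - t^(-23) + t^(-22) + t^(-20):
  (-)t^(-61) = 2.81203e-52
  (+)t^(-60) = 1.96842e-51
  (-)t^(-59) = 1.37789e-50
  (+)t^(-58) = 9.64525e-50
  (-)t^(-57) = 6.75168e-49
  (+)t^(-56) = 4.72617e-48
  (-)t^(-55) = 3.30832e-47
  (+)t^(-54) = 2.31583e-46
  (-)t^(-53) = 1.62108e-45
  (+)t^(-52) = 1.13475e-44
  (-)t^(-51) = 7.94328e-44
  (+)t^(-50) = 5.5603e-43
  (-)t^(-49) = 3.89221e-42
  (+)t^(-48) = 2.72455e-41
  (-)t^(-47) = 1.90718e-40
  (+)t^(-46) = 1.33503e-39
  (-)t^(-45) = 9.34519e-39
  (+)t^(-44) = 6.54163e-38
  (-)t^(-43) = 4.57914e-37
  (+)t^(-42) = 3.2054e-36
  (-)t^(-41) = 2.24378e-35
  (+)t^(-40) = 1.57065e-34
  (-)t^(-39) = 1.09945e-33
  (+)t^(-38) = 7.69617e-33
  (-)t^(-37) = 5.38732e-32
  (+)t^(-36) = 3.77112e-31
  (-)t^(-35) = 2.63979e-30
  (+)t^(-34) = 1.84785e-29
  (-)t^(-33) = 1.29349e-28
  (+)t^(-32) = 9.05446e-28
  (-)t^(-31) = 6.33812e-27
  (+)t^(-30) = 4.43669e-26
  (-)t^(-29) = 3.10568e-25
  (+)t^(-28) = 2.17398e-24
  (-)t^(-27) = 1.52178e-23
  (+)t^(-26) = 1.06525e-22
  (-)t^(-25) = 7.45674e-22
  (+)t^(-24) = 5.21972e-21
  (-)t^(-23) = 3.6538e-20
  (+)t^(-22) = 2.55766e-19
  (+)t^(-20) = 1.25325e-17
Sum = (2.81203e-52) + (1.96842e-51) + (1.37789e-50) + (9.64525e-50) + (6.75168e-49) + (4.72617e-48) + (3.30832e-47) + (2.31583e-46) + (1.62108e-45) + (1.13475e-44) + (7.94328e-44) + (5.5603e-43) + (3.89221e-42) + (2.72455e-41) + (1.90718e-40) + (1.33503e-39) + (9.34519e-39) + (6.54163e-38) + (4.57914e-37) + (3.2054e-36) + (2.24378e-35) + (1.57065e-34) + (1.09945e-33) + (7.69617e-33) + (5.38732e-32) + (3.77112e-31) + (2.63979e-30) + (1.84785e-29) + (1.29349e-28) + (9.05446e-28) + (6.33812e-27) + (4.43669e-26) + (3.10568e-25) + (2.17398e-24) + (1.52178e-23) + (1.06525e-22) + (7.45674e-22) + (5.21972e-21) + (3.6538e-20) + (2.55766e-19) + (1.25325e-17)
= 1.283093677e-17
Rounded to 6 significant figures: 1.28309e-17

1.28309e-17
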